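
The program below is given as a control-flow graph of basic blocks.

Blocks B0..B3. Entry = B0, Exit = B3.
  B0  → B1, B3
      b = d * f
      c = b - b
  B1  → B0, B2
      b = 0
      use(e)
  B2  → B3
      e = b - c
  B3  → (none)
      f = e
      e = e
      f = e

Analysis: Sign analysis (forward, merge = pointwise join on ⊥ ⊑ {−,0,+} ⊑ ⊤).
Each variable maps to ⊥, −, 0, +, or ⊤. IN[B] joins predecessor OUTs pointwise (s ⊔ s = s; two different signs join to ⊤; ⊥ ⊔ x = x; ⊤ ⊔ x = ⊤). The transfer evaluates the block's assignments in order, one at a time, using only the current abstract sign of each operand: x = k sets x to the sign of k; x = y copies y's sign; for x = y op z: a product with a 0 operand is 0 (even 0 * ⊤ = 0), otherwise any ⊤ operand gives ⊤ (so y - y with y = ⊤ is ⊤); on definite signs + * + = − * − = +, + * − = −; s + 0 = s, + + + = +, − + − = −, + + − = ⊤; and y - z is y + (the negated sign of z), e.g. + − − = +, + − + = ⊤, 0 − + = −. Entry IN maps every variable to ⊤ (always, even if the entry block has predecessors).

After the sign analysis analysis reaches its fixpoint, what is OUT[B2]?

Converged values:
  B0: | IN=(all ⊤) | OUT=(all ⊤)
  B1: | IN=(all ⊤) | OUT={b:0; rest ⊤}
  B2: | IN={b:0; rest ⊤} | OUT={b:0; rest ⊤}
  B3: | IN=(all ⊤) | OUT=(all ⊤)

Merge at B2: IN[B2] = OUT[B1] = {a: ⊤, b: 0, c: ⊤, d: ⊤, e: ⊤, f: ⊤}
Applying B2's transfer function to that IN value gives OUT[B2] (row B2 above).

Answer: {a: ⊤, b: 0, c: ⊤, d: ⊤, e: ⊤, f: ⊤}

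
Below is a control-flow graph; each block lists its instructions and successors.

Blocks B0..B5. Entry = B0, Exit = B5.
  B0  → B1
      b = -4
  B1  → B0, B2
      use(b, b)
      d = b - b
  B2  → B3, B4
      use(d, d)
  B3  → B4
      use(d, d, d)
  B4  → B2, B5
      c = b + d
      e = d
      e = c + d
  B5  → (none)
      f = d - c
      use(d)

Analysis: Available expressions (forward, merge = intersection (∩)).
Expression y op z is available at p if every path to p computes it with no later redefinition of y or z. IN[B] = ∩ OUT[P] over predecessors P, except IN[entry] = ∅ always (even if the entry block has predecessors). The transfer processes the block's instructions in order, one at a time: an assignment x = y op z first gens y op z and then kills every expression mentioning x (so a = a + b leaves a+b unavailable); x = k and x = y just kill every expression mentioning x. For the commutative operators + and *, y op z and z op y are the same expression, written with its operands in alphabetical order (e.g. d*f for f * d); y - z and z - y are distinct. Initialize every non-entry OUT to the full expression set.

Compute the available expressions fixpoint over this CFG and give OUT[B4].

Converged values:
  B0:   IN={}   OUT={}
  B1:   IN={}   OUT={b-b}
  B2:   IN={b-b}   OUT={b-b}
  B3:   IN={b-b}   OUT={b-b}
  B4:   IN={b-b}   OUT={b+d, b-b, c+d}
  B5:   IN={b+d, b-b, c+d}   OUT={b+d, b-b, c+d, d-c}

Merge at B4: IN[B4] = OUT[B2] ∩ OUT[B3] = {b-b}
Applying B4's transfer function to that IN value gives OUT[B4] (row B4 above).

Answer: {b+d, b-b, c+d}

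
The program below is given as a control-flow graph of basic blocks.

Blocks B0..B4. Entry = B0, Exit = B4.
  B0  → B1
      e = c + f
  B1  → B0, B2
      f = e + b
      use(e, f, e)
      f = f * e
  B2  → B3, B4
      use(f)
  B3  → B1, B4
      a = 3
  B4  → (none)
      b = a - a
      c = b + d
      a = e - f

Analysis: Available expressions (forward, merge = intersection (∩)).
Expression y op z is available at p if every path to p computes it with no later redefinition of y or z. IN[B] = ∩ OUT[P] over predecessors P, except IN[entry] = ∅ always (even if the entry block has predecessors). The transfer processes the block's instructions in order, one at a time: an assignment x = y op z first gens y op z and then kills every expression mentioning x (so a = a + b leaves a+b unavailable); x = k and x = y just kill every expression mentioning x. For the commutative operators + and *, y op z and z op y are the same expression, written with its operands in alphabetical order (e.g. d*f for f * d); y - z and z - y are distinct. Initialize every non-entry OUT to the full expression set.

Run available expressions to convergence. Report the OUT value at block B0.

Converged values:
  B0:   IN={}   OUT={c+f}
  B1:   IN={}   OUT={b+e}
  B2:   IN={b+e}   OUT={b+e}
  B3:   IN={b+e}   OUT={b+e}
  B4:   IN={b+e}   OUT={b+d, e-f}

Merge at B0 (entry node, so the boundary value {} is joined with the incoming edge(s)): IN[B0] = {} ∩ OUT[B1] = {}
Applying B0's transfer function to that IN value gives OUT[B0] (row B0 above).

Answer: {c+f}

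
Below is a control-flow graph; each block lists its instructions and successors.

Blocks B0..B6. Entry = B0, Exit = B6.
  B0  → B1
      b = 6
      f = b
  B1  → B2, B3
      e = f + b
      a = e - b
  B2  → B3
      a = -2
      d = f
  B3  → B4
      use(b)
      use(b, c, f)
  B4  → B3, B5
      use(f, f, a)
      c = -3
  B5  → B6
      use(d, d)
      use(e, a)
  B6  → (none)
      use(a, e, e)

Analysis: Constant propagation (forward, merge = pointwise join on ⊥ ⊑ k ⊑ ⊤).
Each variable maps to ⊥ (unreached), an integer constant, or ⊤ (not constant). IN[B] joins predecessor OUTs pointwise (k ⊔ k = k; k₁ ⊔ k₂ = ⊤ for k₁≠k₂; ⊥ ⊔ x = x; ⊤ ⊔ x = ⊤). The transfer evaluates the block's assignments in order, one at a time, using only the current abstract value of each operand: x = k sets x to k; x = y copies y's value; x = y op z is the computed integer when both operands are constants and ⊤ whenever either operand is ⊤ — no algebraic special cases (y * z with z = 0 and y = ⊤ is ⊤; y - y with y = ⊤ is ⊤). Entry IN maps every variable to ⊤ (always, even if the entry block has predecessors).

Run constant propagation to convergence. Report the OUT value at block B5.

Answer: {a: ⊤, b: 6, c: -3, d: ⊤, e: 12, f: 6}

Working:
Converged values:
  B0: | IN=(all ⊤) | OUT={b:6, f:6; rest ⊤}
  B1: | IN={b:6, f:6; rest ⊤} | OUT={a:6, b:6, e:12, f:6; rest ⊤}
  B2: | IN={a:6, b:6, e:12, f:6; rest ⊤} | OUT={a:-2, b:6, d:6, e:12, f:6; rest ⊤}
  B3: | IN={b:6, e:12, f:6; rest ⊤} | OUT={b:6, e:12, f:6; rest ⊤}
  B4: | IN={b:6, e:12, f:6; rest ⊤} | OUT={b:6, c:-3, e:12, f:6; rest ⊤}
  B5: | IN={b:6, c:-3, e:12, f:6; rest ⊤} | OUT={b:6, c:-3, e:12, f:6; rest ⊤}
  B6: | IN={b:6, c:-3, e:12, f:6; rest ⊤} | OUT={b:6, c:-3, e:12, f:6; rest ⊤}

Merge at B5: IN[B5] = OUT[B4] = {a: ⊤, b: 6, c: -3, d: ⊤, e: 12, f: 6}
Applying B5's transfer function to that IN value gives OUT[B5] (row B5 above).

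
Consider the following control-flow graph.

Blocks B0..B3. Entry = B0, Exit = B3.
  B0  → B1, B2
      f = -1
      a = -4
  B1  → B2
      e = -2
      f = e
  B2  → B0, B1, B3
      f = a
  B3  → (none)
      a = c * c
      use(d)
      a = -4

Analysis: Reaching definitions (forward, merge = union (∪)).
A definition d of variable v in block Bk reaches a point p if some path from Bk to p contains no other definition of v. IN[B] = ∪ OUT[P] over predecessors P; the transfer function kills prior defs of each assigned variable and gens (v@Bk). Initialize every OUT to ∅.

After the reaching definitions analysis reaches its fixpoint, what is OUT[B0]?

Answer: {a@B0, e@B1, f@B0}

Derivation:
Per-block solution:
  B0: | IN={a@B0, e@B1, f@B2} | OUT={a@B0, e@B1, f@B0}
  B1: | IN={a@B0, e@B1, f@B0, f@B2} | OUT={a@B0, e@B1, f@B1}
  B2: | IN={a@B0, e@B1, f@B0, f@B1} | OUT={a@B0, e@B1, f@B2}
  B3: | IN={a@B0, e@B1, f@B2} | OUT={a@B3, e@B1, f@B2}

Merge at B0 (entry node, so the boundary value {} is joined with the incoming edge(s)): IN[B0] = {} ⊔ OUT[B2] = {a@B0, e@B1, f@B2}
Applying B0's transfer function to that IN value gives OUT[B0] (row B0 above).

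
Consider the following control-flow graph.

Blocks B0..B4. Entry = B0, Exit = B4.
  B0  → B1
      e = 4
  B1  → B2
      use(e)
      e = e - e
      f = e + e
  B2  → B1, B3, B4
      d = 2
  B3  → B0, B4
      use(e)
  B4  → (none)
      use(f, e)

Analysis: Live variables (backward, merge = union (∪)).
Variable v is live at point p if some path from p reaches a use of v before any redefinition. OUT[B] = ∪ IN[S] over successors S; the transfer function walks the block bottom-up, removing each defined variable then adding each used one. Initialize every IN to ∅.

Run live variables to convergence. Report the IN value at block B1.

Answer: {e}

Derivation:
Fixpoint table:
  B0: | IN={} | OUT={e}
  B1: | IN={e} | OUT={e, f}
  B2: | IN={e, f} | OUT={e, f}
  B3: | IN={e, f} | OUT={e, f}
  B4: | IN={e, f} | OUT={}

Merge at B1: OUT[B1] = IN[B2] = {e, f}
Applying B1's transfer function to that OUT value gives IN[B1] (row B1 above).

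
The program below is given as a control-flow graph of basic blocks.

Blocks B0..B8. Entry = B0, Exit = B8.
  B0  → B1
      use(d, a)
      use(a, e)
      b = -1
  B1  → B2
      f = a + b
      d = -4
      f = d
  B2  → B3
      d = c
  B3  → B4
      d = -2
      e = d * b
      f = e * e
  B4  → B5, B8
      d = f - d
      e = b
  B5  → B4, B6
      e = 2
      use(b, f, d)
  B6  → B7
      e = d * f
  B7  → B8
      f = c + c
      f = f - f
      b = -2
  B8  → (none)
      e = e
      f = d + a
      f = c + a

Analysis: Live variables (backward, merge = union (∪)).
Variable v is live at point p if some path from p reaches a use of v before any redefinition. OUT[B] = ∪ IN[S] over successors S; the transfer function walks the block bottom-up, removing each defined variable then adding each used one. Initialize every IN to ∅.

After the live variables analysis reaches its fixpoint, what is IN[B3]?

Per-block solution:
  B0:   IN={a, c, d, e}   OUT={a, b, c}
  B1:   IN={a, b, c}   OUT={a, b, c}
  B2:   IN={a, b, c}   OUT={a, b, c}
  B3:   IN={a, b, c}   OUT={a, b, c, d, f}
  B4:   IN={a, b, c, d, f}   OUT={a, b, c, d, e, f}
  B5:   IN={a, b, c, d, f}   OUT={a, b, c, d, f}
  B6:   IN={a, c, d, f}   OUT={a, c, d, e}
  B7:   IN={a, c, d, e}   OUT={a, c, d, e}
  B8:   IN={a, c, d, e}   OUT={}

Merge at B3: OUT[B3] = IN[B4] = {a, b, c, d, f}
Applying B3's transfer function to that OUT value gives IN[B3] (row B3 above).

Answer: {a, b, c}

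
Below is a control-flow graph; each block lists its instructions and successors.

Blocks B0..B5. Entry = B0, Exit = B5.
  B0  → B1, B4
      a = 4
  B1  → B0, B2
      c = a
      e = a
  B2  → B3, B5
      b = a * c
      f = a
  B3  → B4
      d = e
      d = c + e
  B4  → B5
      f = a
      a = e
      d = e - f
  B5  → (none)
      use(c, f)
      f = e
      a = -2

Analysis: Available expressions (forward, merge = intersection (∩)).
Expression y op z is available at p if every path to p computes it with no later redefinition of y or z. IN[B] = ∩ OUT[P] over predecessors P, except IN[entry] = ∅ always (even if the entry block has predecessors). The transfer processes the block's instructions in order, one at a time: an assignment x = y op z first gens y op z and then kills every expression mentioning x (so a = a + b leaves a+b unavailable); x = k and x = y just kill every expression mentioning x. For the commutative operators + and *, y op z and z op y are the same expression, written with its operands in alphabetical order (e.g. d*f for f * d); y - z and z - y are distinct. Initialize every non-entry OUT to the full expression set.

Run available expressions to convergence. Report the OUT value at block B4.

Per-block solution:
  B0:   IN={}   OUT={}
  B1:   IN={}   OUT={}
  B2:   IN={}   OUT={a*c}
  B3:   IN={a*c}   OUT={a*c, c+e}
  B4:   IN={}   OUT={e-f}
  B5:   IN={}   OUT={}

Merge at B4: IN[B4] = OUT[B0] ∩ OUT[B3] = {}
Applying B4's transfer function to that IN value gives OUT[B4] (row B4 above).

Answer: {e-f}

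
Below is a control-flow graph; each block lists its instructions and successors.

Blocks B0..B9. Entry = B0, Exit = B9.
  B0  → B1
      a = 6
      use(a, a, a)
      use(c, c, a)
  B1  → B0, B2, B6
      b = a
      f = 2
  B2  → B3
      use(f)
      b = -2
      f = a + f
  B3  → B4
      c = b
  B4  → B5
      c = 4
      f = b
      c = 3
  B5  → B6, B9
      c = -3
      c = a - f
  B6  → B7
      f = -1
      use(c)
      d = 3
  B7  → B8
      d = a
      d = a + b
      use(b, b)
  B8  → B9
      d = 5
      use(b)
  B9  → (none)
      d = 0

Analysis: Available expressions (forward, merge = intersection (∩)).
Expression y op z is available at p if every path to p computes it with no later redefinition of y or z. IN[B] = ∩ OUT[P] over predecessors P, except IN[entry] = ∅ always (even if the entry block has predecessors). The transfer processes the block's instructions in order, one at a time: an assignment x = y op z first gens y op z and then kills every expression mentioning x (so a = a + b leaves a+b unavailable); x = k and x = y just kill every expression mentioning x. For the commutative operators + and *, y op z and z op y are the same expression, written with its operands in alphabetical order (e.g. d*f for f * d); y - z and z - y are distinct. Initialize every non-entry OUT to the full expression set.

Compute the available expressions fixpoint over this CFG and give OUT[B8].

Per-block solution:
  B0:  IN={}  OUT={}
  B1:  IN={}  OUT={}
  B2:  IN={}  OUT={}
  B3:  IN={}  OUT={}
  B4:  IN={}  OUT={}
  B5:  IN={}  OUT={a-f}
  B6:  IN={}  OUT={}
  B7:  IN={}  OUT={a+b}
  B8:  IN={a+b}  OUT={a+b}
  B9:  IN={}  OUT={}

Merge at B8: IN[B8] = OUT[B7] = {a+b}
Applying B8's transfer function to that IN value gives OUT[B8] (row B8 above).

Answer: {a+b}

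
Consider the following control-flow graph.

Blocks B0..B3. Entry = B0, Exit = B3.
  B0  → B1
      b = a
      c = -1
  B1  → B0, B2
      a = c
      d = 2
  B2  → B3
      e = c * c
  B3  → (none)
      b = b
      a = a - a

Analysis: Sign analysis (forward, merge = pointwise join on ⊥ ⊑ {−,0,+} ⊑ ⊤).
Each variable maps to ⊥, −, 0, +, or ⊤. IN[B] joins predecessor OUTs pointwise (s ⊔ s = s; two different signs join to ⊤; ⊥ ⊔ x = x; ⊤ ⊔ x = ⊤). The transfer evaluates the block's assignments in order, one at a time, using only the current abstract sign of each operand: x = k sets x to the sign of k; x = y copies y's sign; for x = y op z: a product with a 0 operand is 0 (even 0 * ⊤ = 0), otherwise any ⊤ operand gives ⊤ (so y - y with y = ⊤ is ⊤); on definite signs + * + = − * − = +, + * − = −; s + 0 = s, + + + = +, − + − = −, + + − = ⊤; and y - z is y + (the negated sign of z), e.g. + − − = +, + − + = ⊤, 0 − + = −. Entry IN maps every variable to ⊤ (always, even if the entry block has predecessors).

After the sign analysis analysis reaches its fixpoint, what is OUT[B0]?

Per-block solution:
  B0: | IN=(all ⊤) | OUT={c:-; rest ⊤}
  B1: | IN={c:-; rest ⊤} | OUT={a:-, c:-, d:+; rest ⊤}
  B2: | IN={a:-, c:-, d:+; rest ⊤} | OUT={a:-, c:-, d:+, e:+; rest ⊤}
  B3: | IN={a:-, c:-, d:+, e:+; rest ⊤} | OUT={c:-, d:+, e:+; rest ⊤}

Merge at B0 (entry node, so the boundary value (all ⊤) is joined with the incoming edge(s)): IN[B0] = (all ⊤) ⊔ OUT[B1] = {a: ⊤, b: ⊤, c: ⊤, d: ⊤, e: ⊤, f: ⊤}
Applying B0's transfer function to that IN value gives OUT[B0] (row B0 above).

Answer: {a: ⊤, b: ⊤, c: -, d: ⊤, e: ⊤, f: ⊤}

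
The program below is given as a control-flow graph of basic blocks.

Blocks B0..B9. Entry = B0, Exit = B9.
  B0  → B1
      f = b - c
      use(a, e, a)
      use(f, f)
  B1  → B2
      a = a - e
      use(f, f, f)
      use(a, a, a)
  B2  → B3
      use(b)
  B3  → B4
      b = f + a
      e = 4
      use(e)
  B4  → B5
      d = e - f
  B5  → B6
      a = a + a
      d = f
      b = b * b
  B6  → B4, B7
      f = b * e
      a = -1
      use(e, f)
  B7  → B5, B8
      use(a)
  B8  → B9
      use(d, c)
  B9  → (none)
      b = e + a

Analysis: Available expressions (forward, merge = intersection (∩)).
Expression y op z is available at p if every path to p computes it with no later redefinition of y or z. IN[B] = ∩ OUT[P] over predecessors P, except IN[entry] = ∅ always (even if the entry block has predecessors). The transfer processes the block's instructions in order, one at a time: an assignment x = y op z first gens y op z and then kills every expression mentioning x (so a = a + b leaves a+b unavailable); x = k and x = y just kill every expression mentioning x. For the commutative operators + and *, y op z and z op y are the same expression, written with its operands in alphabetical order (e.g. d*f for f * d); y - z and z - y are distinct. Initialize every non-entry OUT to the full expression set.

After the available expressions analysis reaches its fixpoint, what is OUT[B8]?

Answer: {b*e}

Working:
Per-block solution:
  B0: | IN={} | OUT={b-c}
  B1: | IN={b-c} | OUT={b-c}
  B2: | IN={b-c} | OUT={b-c}
  B3: | IN={b-c} | OUT={a+f}
  B4: | IN={} | OUT={e-f}
  B5: | IN={} | OUT={}
  B6: | IN={} | OUT={b*e}
  B7: | IN={b*e} | OUT={b*e}
  B8: | IN={b*e} | OUT={b*e}
  B9: | IN={b*e} | OUT={a+e}

Merge at B8: IN[B8] = OUT[B7] = {b*e}
Applying B8's transfer function to that IN value gives OUT[B8] (row B8 above).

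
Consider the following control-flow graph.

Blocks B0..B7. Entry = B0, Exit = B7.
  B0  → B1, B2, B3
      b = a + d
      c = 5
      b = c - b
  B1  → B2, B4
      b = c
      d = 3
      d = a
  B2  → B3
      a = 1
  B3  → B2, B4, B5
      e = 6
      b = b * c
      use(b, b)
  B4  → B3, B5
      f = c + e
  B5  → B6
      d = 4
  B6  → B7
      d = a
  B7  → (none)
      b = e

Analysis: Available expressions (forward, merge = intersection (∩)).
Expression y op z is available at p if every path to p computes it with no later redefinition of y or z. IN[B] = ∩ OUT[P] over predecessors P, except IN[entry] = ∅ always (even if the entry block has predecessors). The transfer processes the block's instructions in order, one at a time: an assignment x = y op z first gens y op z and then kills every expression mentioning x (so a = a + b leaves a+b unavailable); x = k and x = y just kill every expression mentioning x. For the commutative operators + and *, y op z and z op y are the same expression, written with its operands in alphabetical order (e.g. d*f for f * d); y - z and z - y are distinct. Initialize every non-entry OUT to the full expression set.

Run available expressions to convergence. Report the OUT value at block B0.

Answer: {a+d}

Derivation:
Per-block solution:
  B0:   IN={}   OUT={a+d}
  B1:   IN={a+d}   OUT={}
  B2:   IN={}   OUT={}
  B3:   IN={}   OUT={}
  B4:   IN={}   OUT={c+e}
  B5:   IN={}   OUT={}
  B6:   IN={}   OUT={}
  B7:   IN={}   OUT={}

B0 is the boundary node: IN[B0] = {}
Applying B0's transfer function to that IN value gives OUT[B0] (row B0 above).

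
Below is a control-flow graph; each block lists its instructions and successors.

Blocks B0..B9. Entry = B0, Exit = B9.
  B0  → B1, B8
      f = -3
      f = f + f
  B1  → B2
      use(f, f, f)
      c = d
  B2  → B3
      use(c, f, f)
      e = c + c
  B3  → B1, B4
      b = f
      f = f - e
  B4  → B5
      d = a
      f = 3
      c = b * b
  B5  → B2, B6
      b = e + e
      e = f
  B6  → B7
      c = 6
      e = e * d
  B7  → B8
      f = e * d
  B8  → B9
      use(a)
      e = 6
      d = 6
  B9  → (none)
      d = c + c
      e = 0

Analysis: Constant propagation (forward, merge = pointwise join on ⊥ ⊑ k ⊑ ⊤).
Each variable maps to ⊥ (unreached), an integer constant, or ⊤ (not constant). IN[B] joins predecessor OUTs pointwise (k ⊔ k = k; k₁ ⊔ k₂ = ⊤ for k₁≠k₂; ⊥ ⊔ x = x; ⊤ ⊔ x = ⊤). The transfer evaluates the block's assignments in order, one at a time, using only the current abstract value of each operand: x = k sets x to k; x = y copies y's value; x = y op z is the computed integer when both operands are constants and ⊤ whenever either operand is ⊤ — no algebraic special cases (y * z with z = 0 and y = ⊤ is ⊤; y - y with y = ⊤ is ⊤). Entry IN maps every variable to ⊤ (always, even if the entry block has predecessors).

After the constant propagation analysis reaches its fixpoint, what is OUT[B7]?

Answer: {a: ⊤, b: ⊤, c: 6, d: ⊤, e: ⊤, f: ⊤}

Derivation:
Converged values:
  B0: | IN=(all ⊤) | OUT={f:-6; rest ⊤}
  B1: | IN=(all ⊤) | OUT=(all ⊤)
  B2: | IN=(all ⊤) | OUT=(all ⊤)
  B3: | IN=(all ⊤) | OUT=(all ⊤)
  B4: | IN=(all ⊤) | OUT={f:3; rest ⊤}
  B5: | IN={f:3; rest ⊤} | OUT={e:3, f:3; rest ⊤}
  B6: | IN={e:3, f:3; rest ⊤} | OUT={c:6, f:3; rest ⊤}
  B7: | IN={c:6, f:3; rest ⊤} | OUT={c:6; rest ⊤}
  B8: | IN=(all ⊤) | OUT={d:6, e:6; rest ⊤}
  B9: | IN={d:6, e:6; rest ⊤} | OUT={e:0; rest ⊤}

Merge at B7: IN[B7] = OUT[B6] = {a: ⊤, b: ⊤, c: 6, d: ⊤, e: ⊤, f: 3}
Applying B7's transfer function to that IN value gives OUT[B7] (row B7 above).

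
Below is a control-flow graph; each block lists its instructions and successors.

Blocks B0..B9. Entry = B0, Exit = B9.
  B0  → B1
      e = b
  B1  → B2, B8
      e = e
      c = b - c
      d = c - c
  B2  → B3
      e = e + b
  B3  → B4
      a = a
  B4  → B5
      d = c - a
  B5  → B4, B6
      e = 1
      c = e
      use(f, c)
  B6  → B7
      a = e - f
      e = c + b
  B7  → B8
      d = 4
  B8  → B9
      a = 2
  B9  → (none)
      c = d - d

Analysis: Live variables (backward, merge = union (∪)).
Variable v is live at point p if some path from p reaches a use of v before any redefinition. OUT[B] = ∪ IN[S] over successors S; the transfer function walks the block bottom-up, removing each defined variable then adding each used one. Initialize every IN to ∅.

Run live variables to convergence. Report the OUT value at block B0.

Converged values:
  B0:  IN={a, b, c, f}  OUT={a, b, c, e, f}
  B1:  IN={a, b, c, e, f}  OUT={a, b, c, d, e, f}
  B2:  IN={a, b, c, e, f}  OUT={a, b, c, f}
  B3:  IN={a, b, c, f}  OUT={a, b, c, f}
  B4:  IN={a, b, c, f}  OUT={a, b, f}
  B5:  IN={a, b, f}  OUT={a, b, c, e, f}
  B6:  IN={b, c, e, f}  OUT={}
  B7:  IN={}  OUT={d}
  B8:  IN={d}  OUT={d}
  B9:  IN={d}  OUT={}

Merge at B0: OUT[B0] = IN[B1] = {a, b, c, e, f}

Answer: {a, b, c, e, f}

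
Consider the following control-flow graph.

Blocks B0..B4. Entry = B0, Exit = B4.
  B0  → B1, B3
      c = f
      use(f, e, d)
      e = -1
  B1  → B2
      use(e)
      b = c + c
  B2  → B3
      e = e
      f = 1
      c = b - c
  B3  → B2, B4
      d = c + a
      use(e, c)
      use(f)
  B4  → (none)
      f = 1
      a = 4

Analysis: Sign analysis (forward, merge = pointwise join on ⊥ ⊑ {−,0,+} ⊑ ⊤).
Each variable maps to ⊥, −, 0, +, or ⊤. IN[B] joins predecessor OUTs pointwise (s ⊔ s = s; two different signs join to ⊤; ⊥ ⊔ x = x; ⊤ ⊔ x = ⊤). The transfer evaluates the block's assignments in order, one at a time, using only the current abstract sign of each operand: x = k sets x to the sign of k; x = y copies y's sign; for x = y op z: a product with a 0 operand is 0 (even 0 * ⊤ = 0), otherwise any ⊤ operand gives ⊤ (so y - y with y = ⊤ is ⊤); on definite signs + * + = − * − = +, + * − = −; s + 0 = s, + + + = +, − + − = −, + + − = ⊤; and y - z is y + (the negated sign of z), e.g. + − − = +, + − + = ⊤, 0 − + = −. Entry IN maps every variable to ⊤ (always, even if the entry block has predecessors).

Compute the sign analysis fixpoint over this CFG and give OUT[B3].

Fixpoint table:
  B0:   IN=(all ⊤)   OUT={e:-; rest ⊤}
  B1:   IN={e:-; rest ⊤}   OUT={e:-; rest ⊤}
  B2:   IN={e:-; rest ⊤}   OUT={e:-, f:+; rest ⊤}
  B3:   IN={e:-; rest ⊤}   OUT={e:-; rest ⊤}
  B4:   IN={e:-; rest ⊤}   OUT={a:+, e:-, f:+; rest ⊤}

Merge at B3: IN[B3] = OUT[B0] ⊔ OUT[B2] = {a: ⊤, b: ⊤, c: ⊤, d: ⊤, e: -, f: ⊤}
Applying B3's transfer function to that IN value gives OUT[B3] (row B3 above).

Answer: {a: ⊤, b: ⊤, c: ⊤, d: ⊤, e: -, f: ⊤}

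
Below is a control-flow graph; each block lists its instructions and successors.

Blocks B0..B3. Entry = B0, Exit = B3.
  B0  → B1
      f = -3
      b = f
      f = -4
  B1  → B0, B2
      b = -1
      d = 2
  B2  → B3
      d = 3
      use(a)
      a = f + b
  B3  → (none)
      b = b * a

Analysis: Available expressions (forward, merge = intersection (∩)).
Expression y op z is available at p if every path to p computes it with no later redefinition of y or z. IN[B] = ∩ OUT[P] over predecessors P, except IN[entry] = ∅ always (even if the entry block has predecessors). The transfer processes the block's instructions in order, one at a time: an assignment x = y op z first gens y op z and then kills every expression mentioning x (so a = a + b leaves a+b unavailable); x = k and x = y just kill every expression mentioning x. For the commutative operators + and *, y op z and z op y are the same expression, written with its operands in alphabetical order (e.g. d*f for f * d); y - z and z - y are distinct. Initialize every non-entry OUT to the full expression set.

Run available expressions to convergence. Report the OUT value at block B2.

Per-block solution:
  B0: | IN={} | OUT={}
  B1: | IN={} | OUT={}
  B2: | IN={} | OUT={b+f}
  B3: | IN={b+f} | OUT={}

Merge at B2: IN[B2] = OUT[B1] = {}
Applying B2's transfer function to that IN value gives OUT[B2] (row B2 above).

Answer: {b+f}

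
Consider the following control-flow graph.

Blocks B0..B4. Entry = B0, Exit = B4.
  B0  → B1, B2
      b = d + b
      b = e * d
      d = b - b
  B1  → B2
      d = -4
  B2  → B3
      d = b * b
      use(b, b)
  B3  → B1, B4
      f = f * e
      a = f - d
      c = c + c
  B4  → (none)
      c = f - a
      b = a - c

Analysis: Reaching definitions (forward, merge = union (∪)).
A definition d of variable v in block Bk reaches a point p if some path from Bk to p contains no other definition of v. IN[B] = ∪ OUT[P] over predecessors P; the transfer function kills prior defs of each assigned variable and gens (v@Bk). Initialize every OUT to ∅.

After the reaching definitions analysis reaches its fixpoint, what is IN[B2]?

Fixpoint table:
  B0:   IN={}   OUT={b@B0, d@B0}
  B1:   IN={a@B3, b@B0, c@B3, d@B0, d@B2, f@B3}   OUT={a@B3, b@B0, c@B3, d@B1, f@B3}
  B2:   IN={a@B3, b@B0, c@B3, d@B0, d@B1, f@B3}   OUT={a@B3, b@B0, c@B3, d@B2, f@B3}
  B3:   IN={a@B3, b@B0, c@B3, d@B2, f@B3}   OUT={a@B3, b@B0, c@B3, d@B2, f@B3}
  B4:   IN={a@B3, b@B0, c@B3, d@B2, f@B3}   OUT={a@B3, b@B4, c@B4, d@B2, f@B3}

Merge at B2: IN[B2] = OUT[B0] ⊔ OUT[B1] = {a@B3, b@B0, c@B3, d@B0, d@B1, f@B3}

Answer: {a@B3, b@B0, c@B3, d@B0, d@B1, f@B3}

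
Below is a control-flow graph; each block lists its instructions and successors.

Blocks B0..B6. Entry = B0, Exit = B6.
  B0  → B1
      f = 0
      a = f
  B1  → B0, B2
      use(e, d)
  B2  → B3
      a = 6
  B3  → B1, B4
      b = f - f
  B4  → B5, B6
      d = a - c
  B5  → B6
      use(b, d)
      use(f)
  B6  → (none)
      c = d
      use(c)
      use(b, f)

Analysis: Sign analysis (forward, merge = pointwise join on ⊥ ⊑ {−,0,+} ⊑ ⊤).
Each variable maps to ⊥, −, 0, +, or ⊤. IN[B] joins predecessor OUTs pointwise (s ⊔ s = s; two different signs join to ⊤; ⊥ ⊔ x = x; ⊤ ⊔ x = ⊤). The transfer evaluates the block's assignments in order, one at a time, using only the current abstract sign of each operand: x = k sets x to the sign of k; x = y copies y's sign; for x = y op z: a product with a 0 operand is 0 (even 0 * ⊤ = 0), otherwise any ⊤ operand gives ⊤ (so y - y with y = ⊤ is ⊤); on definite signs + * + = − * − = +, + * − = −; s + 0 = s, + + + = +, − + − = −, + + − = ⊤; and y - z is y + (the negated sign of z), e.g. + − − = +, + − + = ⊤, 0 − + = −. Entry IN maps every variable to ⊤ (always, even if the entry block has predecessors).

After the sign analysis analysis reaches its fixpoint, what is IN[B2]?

Converged values:
  B0: | IN=(all ⊤) | OUT={a:0, f:0; rest ⊤}
  B1: | IN={f:0; rest ⊤} | OUT={f:0; rest ⊤}
  B2: | IN={f:0; rest ⊤} | OUT={a:+, f:0; rest ⊤}
  B3: | IN={a:+, f:0; rest ⊤} | OUT={a:+, b:0, f:0; rest ⊤}
  B4: | IN={a:+, b:0, f:0; rest ⊤} | OUT={a:+, b:0, f:0; rest ⊤}
  B5: | IN={a:+, b:0, f:0; rest ⊤} | OUT={a:+, b:0, f:0; rest ⊤}
  B6: | IN={a:+, b:0, f:0; rest ⊤} | OUT={a:+, b:0, f:0; rest ⊤}

Merge at B2: IN[B2] = OUT[B1] = {a: ⊤, b: ⊤, c: ⊤, d: ⊤, e: ⊤, f: 0}

Answer: {a: ⊤, b: ⊤, c: ⊤, d: ⊤, e: ⊤, f: 0}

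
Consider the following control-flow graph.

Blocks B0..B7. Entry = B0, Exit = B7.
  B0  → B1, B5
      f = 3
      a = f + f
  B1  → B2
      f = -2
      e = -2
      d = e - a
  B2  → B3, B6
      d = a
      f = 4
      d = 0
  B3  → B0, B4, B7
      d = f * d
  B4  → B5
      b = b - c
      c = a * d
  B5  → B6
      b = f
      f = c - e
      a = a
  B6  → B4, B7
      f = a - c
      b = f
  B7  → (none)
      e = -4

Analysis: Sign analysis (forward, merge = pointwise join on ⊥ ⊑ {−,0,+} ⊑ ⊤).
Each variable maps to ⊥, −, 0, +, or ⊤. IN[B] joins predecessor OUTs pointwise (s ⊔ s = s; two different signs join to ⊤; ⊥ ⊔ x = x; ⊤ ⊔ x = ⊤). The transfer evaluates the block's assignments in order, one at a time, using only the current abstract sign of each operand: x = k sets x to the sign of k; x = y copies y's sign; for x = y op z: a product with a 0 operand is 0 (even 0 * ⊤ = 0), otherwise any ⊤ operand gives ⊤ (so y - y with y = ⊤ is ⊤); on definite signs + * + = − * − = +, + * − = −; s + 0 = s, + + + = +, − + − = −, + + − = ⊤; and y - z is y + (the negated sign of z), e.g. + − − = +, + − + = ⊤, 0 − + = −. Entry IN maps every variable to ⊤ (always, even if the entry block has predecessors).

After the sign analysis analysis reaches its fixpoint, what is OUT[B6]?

Answer: {a: +, b: ⊤, c: ⊤, d: ⊤, e: ⊤, f: ⊤}

Derivation:
Fixpoint table:
  B0:  IN=(all ⊤)  OUT={a:+, f:+; rest ⊤}
  B1:  IN={a:+, f:+; rest ⊤}  OUT={a:+, d:-, e:-, f:-; rest ⊤}
  B2:  IN={a:+, d:-, e:-, f:-; rest ⊤}  OUT={a:+, d:0, e:-, f:+; rest ⊤}
  B3:  IN={a:+, d:0, e:-, f:+; rest ⊤}  OUT={a:+, d:0, e:-, f:+; rest ⊤}
  B4:  IN={a:+; rest ⊤}  OUT={a:+; rest ⊤}
  B5:  IN={a:+; rest ⊤}  OUT={a:+; rest ⊤}
  B6:  IN={a:+; rest ⊤}  OUT={a:+; rest ⊤}
  B7:  IN={a:+; rest ⊤}  OUT={a:+, e:-; rest ⊤}

Merge at B6: IN[B6] = OUT[B2] ⊔ OUT[B5] = {a: +, b: ⊤, c: ⊤, d: ⊤, e: ⊤, f: ⊤}
Applying B6's transfer function to that IN value gives OUT[B6] (row B6 above).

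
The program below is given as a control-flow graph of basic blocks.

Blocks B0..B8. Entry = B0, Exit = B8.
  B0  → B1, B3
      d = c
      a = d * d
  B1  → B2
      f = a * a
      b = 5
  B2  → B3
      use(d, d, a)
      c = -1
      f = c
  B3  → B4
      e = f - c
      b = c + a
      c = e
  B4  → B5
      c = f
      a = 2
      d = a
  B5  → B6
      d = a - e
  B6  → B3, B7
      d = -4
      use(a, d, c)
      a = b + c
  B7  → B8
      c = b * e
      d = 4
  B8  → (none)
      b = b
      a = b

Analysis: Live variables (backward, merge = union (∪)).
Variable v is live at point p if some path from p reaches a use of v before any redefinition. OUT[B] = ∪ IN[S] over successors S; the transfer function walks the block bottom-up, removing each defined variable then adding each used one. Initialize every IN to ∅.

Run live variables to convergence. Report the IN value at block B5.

Per-block solution:
  B0: | IN={c, f} | OUT={a, c, d, f}
  B1: | IN={a, d} | OUT={a, d}
  B2: | IN={a, d} | OUT={a, c, f}
  B3: | IN={a, c, f} | OUT={b, e, f}
  B4: | IN={b, e, f} | OUT={a, b, c, e, f}
  B5: | IN={a, b, c, e, f} | OUT={a, b, c, e, f}
  B6: | IN={a, b, c, e, f} | OUT={a, b, c, e, f}
  B7: | IN={b, e} | OUT={b}
  B8: | IN={b} | OUT={}

Merge at B5: OUT[B5] = IN[B6] = {a, b, c, e, f}
Applying B5's transfer function to that OUT value gives IN[B5] (row B5 above).

Answer: {a, b, c, e, f}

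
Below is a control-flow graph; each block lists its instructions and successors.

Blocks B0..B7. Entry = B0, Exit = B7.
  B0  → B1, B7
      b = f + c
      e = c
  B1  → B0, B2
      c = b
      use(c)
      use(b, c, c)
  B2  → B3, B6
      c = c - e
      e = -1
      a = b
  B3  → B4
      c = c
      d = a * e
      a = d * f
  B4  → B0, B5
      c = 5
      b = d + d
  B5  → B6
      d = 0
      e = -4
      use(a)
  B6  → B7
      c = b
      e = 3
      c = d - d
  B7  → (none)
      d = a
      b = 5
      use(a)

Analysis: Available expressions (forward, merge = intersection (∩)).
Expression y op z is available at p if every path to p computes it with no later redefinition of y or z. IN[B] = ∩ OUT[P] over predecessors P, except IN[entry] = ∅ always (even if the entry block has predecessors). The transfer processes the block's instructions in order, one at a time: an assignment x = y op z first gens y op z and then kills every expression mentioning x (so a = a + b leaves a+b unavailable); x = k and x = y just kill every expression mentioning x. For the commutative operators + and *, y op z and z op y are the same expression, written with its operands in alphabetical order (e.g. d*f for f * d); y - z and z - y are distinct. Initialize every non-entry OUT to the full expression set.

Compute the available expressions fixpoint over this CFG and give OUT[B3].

Answer: {d*f}

Derivation:
Per-block solution:
  B0:  IN={}  OUT={c+f}
  B1:  IN={c+f}  OUT={}
  B2:  IN={}  OUT={}
  B3:  IN={}  OUT={d*f}
  B4:  IN={d*f}  OUT={d*f, d+d}
  B5:  IN={d*f, d+d}  OUT={}
  B6:  IN={}  OUT={d-d}
  B7:  IN={}  OUT={}

Merge at B3: IN[B3] = OUT[B2] = {}
Applying B3's transfer function to that IN value gives OUT[B3] (row B3 above).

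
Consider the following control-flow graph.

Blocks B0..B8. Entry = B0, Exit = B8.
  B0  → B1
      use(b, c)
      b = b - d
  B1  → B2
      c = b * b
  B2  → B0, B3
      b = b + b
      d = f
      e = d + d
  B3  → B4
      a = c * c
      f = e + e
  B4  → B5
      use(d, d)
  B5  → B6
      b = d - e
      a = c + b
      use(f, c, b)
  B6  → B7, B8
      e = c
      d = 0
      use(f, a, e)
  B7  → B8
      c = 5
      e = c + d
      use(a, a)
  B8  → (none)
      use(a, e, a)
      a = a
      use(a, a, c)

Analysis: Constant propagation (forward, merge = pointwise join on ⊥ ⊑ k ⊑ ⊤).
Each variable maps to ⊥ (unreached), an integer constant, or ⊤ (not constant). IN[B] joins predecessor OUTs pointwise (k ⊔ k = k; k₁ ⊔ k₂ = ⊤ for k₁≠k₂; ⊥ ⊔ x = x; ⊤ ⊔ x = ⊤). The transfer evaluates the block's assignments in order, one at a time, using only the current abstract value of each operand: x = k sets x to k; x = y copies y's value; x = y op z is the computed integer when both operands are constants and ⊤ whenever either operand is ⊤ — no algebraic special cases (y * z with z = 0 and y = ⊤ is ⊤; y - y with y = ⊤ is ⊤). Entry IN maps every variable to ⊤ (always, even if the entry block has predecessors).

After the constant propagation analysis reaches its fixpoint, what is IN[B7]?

Fixpoint table:
  B0:  IN=(all ⊤)  OUT=(all ⊤)
  B1:  IN=(all ⊤)  OUT=(all ⊤)
  B2:  IN=(all ⊤)  OUT=(all ⊤)
  B3:  IN=(all ⊤)  OUT=(all ⊤)
  B4:  IN=(all ⊤)  OUT=(all ⊤)
  B5:  IN=(all ⊤)  OUT=(all ⊤)
  B6:  IN=(all ⊤)  OUT={d:0; rest ⊤}
  B7:  IN={d:0; rest ⊤}  OUT={c:5, d:0, e:5; rest ⊤}
  B8:  IN={d:0; rest ⊤}  OUT={d:0; rest ⊤}

Merge at B7: IN[B7] = OUT[B6] = {a: ⊤, b: ⊤, c: ⊤, d: 0, e: ⊤, f: ⊤}

Answer: {a: ⊤, b: ⊤, c: ⊤, d: 0, e: ⊤, f: ⊤}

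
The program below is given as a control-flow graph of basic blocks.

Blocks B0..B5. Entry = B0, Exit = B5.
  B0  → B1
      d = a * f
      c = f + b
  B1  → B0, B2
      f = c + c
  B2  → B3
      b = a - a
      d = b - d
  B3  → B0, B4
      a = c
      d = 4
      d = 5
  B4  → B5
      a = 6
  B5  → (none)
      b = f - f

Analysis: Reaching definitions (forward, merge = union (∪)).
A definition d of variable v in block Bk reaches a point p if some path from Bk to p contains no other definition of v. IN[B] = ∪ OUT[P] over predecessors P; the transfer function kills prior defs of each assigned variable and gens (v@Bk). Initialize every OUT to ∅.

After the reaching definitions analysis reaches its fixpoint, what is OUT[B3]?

Converged values:
  B0: | IN={a@B3, b@B2, c@B0, d@B0, d@B3, f@B1} | OUT={a@B3, b@B2, c@B0, d@B0, f@B1}
  B1: | IN={a@B3, b@B2, c@B0, d@B0, f@B1} | OUT={a@B3, b@B2, c@B0, d@B0, f@B1}
  B2: | IN={a@B3, b@B2, c@B0, d@B0, f@B1} | OUT={a@B3, b@B2, c@B0, d@B2, f@B1}
  B3: | IN={a@B3, b@B2, c@B0, d@B2, f@B1} | OUT={a@B3, b@B2, c@B0, d@B3, f@B1}
  B4: | IN={a@B3, b@B2, c@B0, d@B3, f@B1} | OUT={a@B4, b@B2, c@B0, d@B3, f@B1}
  B5: | IN={a@B4, b@B2, c@B0, d@B3, f@B1} | OUT={a@B4, b@B5, c@B0, d@B3, f@B1}

Merge at B3: IN[B3] = OUT[B2] = {a@B3, b@B2, c@B0, d@B2, f@B1}
Applying B3's transfer function to that IN value gives OUT[B3] (row B3 above).

Answer: {a@B3, b@B2, c@B0, d@B3, f@B1}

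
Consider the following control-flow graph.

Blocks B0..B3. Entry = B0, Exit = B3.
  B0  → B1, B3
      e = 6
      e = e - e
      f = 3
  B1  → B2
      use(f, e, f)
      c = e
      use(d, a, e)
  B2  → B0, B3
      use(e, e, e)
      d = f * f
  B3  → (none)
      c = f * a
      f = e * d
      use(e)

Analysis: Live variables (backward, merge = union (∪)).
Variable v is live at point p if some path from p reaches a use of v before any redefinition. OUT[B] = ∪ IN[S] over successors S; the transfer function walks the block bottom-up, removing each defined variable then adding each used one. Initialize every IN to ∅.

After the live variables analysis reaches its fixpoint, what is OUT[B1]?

Converged values:
  B0: | IN={a, d} | OUT={a, d, e, f}
  B1: | IN={a, d, e, f} | OUT={a, e, f}
  B2: | IN={a, e, f} | OUT={a, d, e, f}
  B3: | IN={a, d, e, f} | OUT={}

Merge at B1: OUT[B1] = IN[B2] = {a, e, f}

Answer: {a, e, f}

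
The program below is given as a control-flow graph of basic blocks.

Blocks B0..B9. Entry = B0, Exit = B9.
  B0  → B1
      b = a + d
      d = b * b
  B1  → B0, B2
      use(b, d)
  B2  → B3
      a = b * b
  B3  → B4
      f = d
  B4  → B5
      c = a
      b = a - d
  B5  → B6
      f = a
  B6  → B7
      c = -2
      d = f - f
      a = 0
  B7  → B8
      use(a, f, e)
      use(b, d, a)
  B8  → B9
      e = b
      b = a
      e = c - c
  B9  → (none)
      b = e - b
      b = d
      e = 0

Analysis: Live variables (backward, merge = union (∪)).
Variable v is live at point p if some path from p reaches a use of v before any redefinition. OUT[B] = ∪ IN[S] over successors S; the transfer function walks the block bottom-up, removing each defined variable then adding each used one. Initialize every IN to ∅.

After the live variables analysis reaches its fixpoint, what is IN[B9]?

Converged values:
  B0:   IN={a, d, e}   OUT={a, b, d, e}
  B1:   IN={a, b, d, e}   OUT={a, b, d, e}
  B2:   IN={b, d, e}   OUT={a, d, e}
  B3:   IN={a, d, e}   OUT={a, d, e}
  B4:   IN={a, d, e}   OUT={a, b, e}
  B5:   IN={a, b, e}   OUT={b, e, f}
  B6:   IN={b, e, f}   OUT={a, b, c, d, e, f}
  B7:   IN={a, b, c, d, e, f}   OUT={a, b, c, d}
  B8:   IN={a, b, c, d}   OUT={b, d, e}
  B9:   IN={b, d, e}   OUT={}

B9 is the boundary node: OUT[B9] = {}
Applying B9's transfer function to that OUT value gives IN[B9] (row B9 above).

Answer: {b, d, e}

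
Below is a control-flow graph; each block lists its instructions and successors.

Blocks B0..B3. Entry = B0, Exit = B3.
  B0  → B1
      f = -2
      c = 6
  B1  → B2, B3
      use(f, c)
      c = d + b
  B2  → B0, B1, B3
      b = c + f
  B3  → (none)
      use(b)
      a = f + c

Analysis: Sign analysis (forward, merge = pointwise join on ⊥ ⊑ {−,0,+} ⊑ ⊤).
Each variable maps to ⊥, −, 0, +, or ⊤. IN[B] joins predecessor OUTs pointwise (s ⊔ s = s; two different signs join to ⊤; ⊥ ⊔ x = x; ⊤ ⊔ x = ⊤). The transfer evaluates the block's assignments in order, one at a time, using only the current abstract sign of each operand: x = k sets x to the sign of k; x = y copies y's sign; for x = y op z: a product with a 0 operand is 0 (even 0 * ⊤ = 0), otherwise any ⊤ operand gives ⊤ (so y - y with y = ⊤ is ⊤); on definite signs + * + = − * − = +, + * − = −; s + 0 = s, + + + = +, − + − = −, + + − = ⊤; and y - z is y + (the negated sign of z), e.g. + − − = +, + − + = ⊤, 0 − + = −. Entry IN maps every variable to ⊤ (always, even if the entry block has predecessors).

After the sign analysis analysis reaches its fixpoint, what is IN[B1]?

Answer: {a: ⊤, b: ⊤, c: ⊤, d: ⊤, e: ⊤, f: -}

Derivation:
Fixpoint table:
  B0: | IN=(all ⊤) | OUT={c:+, f:-; rest ⊤}
  B1: | IN={f:-; rest ⊤} | OUT={f:-; rest ⊤}
  B2: | IN={f:-; rest ⊤} | OUT={f:-; rest ⊤}
  B3: | IN={f:-; rest ⊤} | OUT={f:-; rest ⊤}

Merge at B1: IN[B1] = OUT[B0] ⊔ OUT[B2] = {a: ⊤, b: ⊤, c: ⊤, d: ⊤, e: ⊤, f: -}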